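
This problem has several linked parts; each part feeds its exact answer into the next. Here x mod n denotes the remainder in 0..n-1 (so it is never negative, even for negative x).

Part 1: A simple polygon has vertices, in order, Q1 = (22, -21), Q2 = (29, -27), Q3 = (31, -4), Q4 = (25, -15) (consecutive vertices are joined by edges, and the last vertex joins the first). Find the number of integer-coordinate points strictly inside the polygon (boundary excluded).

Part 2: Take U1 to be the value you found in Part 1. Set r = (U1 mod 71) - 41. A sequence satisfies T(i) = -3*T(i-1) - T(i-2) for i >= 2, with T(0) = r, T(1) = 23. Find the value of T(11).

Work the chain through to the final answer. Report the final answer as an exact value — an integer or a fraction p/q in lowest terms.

231463

Part 1: cross terms: (22*-27 - 29*-21)=15, (29*-4 - 31*-27)=721, (31*-15 - 25*-4)=-365, (25*-21 - 22*-15)=-195; twice the area = |176| = 176; area = 88; boundary points = 1 + 1 + 1 + 3 = 6; strictly interior points = area - boundary/2 + 1 = 86; answer 86
Part 2: U1 = 86; r = -26; T(2) = -3*(23) - 1*(-26) = -43; iterating: T(2)=-43, T(3)=106, T(4)=-275, T(5)=719, T(6)=-1882, T(7)=4927, T(8)=-12899, T(9)=33770, T(10)=-88411, T(11)=231463; answer 231463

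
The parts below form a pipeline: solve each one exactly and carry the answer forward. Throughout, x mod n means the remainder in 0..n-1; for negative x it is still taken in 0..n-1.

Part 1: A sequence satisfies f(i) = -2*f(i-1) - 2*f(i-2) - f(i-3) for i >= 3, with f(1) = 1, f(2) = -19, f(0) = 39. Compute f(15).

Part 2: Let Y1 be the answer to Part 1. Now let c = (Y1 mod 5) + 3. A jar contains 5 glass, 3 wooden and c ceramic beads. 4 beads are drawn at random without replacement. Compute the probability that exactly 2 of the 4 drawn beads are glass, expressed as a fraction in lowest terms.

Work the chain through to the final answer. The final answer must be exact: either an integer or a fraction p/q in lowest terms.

56/143

Part 1: f(3) = -2*(-19) - 2*(1) - 1*(39) = -3; iterating: f(3)=-3, f(4)=43, f(5)=-61, f(6)=39, f(7)=1, f(8)=-19, f(9)=-3, f(10)=43, f(11)=-61, f(12)=39, f(13)=1, f(14)=-19, f(15)=-3; answer -3
Part 2: Y1 = -3; c = 5; total draws C(13,4) = 715; favorable C(5,2)*C(8,2) = 280; P = 56/143; answer 56/143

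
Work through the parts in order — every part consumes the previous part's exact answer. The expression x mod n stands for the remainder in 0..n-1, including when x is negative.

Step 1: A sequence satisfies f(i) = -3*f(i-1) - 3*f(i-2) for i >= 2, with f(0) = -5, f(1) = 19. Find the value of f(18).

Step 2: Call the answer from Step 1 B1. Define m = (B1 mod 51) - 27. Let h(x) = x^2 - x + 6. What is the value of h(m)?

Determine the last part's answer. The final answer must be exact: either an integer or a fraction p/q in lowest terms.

Step 1: f(2) = -3*(19) - 3*(-5) = -42; iterating: f(2)=-42, f(3)=69, f(4)=-81, f(5)=36, f(6)=135, f(7)=-513, f(8)=1134, f(9)=-1863, f(10)=2187, f(11)=-972, f(12)=-3645, f(13)=13851, f(14)=-30618, f(15)=50301, f(16)=-59049, f(17)=26244, f(18)=98415; answer 98415
Step 2: B1 = 98415; m = 9; 1*(9)^2 - 1*(9)^1 + 6 = (81) + (-9) + (6) = 78; answer 78

78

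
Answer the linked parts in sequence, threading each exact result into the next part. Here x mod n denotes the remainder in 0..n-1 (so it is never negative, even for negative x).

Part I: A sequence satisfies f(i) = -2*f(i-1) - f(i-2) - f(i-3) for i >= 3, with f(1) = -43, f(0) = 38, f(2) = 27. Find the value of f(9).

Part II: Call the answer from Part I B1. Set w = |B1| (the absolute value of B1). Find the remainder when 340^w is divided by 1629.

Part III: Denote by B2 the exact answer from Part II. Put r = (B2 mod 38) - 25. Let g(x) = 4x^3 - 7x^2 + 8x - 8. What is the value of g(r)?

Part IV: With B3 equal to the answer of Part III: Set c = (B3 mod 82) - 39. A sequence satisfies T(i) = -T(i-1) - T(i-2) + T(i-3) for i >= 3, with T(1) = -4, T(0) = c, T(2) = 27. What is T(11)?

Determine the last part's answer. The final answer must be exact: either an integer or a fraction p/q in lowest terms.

261

Part I: f(3) = -2*(27) - 1*(-43) - 1*(38) = -49; iterating: f(3)=-49, f(4)=114, f(5)=-206, f(6)=347, f(7)=-602, f(8)=1063, f(9)=-1871; answer -1871
Part II: B1 = -1871; w = 1871; squarings mod 1629: 340^1=340, 340^2=1570, 340^4=223, 340^8=859, 340^16=1573, 340^32=1507, 340^64=223, 340^128=859, 340^256=1573, 340^512=1507, 340^1024=223; 340^1871 = 340^1 * 340^2 * 340^4 * 340^8 * 340^64 * 340^256 * 340^512 * 340^1024 = 22 (mod 1629); answer 22
Part III: B2 = 22; r = -3; 4*(-3)^3 - 7*(-3)^2 + 8*(-3)^1 - 8 = (-108) + (-63) + (-24) + (-8) = -203; answer -203
Part IV: B3 = -203; c = 4; T(3) = -1*(27) - 1*(-4) + 1*(4) = -19; iterating: T(3)=-19, T(4)=-12, T(5)=58, T(6)=-65, T(7)=-5, T(8)=128, T(9)=-188, T(10)=55, T(11)=261; answer 261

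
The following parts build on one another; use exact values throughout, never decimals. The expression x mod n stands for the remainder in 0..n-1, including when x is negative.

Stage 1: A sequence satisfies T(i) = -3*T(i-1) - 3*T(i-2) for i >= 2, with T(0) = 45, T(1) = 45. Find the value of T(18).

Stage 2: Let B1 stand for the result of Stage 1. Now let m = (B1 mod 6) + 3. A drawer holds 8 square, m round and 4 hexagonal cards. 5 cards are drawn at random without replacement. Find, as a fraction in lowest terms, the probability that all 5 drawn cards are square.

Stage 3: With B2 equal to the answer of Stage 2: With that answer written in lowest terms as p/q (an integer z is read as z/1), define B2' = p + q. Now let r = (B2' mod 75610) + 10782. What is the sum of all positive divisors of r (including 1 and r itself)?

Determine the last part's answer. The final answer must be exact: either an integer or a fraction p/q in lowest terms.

Stage 1: T(2) = -3*(45) - 3*(45) = -270; iterating: T(2)=-270, T(3)=675, T(4)=-1215, T(5)=1620, T(6)=-1215, T(7)=-1215, T(8)=7290, T(9)=-18225, T(10)=32805, T(11)=-43740, T(12)=32805, T(13)=32805, T(14)=-196830, T(15)=492075, T(16)=-885735, T(17)=1180980, T(18)=-885735; answer -885735
Stage 2: B1 = -885735; m = 6; total draws C(18,5) = 8568; favorable C(8,5) = 56; P = 1/153; answer 1/153
Stage 3: B2 = 1/153; threaded value p + q = 154; r = 10936; 10936 = 2^3 * 1367; sigma = (1 + 2 + 4 + 8) * (1 + 1367) = 15 * 1368 = 20520; answer 20520

20520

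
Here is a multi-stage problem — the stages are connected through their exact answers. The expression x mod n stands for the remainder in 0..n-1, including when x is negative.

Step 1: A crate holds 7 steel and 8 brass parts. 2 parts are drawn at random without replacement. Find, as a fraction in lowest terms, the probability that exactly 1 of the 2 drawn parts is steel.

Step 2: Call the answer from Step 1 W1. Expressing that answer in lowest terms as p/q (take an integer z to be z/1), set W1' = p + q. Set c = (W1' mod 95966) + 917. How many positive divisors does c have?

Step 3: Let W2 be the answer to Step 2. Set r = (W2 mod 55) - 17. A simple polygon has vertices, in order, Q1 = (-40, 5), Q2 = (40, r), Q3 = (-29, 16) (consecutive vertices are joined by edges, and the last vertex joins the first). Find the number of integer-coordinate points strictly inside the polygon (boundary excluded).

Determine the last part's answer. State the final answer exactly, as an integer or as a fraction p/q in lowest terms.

484

Step 1: total draws C(15,2) = 105; favorable C(7,1)*C(8,1) = 56; P = 8/15; answer 8/15
Step 2: W1 = 8/15; threaded value p + q = 23; c = 940; 940 = 2^2 * 5 * 47; number of divisors = (2+1) * (1+1) * (1+1) = 12; answer 12
Step 3: W2 = 12; r = -5; cross terms: (-40*-5 - 40*5)=0, (40*16 - -29*-5)=495, (-29*5 - -40*16)=495; twice the area = |990| = 990; area = 495; boundary points = 10 + 3 + 11 = 24; strictly interior points = area - boundary/2 + 1 = 484; answer 484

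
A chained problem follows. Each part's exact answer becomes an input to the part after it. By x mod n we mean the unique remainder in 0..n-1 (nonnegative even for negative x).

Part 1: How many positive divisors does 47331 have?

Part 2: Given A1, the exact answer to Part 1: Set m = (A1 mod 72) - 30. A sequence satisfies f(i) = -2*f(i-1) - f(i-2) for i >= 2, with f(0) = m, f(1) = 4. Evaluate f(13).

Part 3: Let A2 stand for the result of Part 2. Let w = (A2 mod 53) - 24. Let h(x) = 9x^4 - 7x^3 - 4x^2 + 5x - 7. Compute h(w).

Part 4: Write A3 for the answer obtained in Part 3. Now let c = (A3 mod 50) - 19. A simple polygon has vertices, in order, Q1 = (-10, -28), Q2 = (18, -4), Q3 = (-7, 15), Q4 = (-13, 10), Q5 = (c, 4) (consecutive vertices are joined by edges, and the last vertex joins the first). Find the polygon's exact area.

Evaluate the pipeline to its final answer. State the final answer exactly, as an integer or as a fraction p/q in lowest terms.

Part 1: 47331 = 3^3 * 1753; number of divisors = (3+1) * (1+1) = 8; answer 8
Part 2: A1 = 8; m = -22; f(2) = -2*(4) - 1*(-22) = 14; iterating: f(2)=14, f(3)=-32, f(4)=50, f(5)=-68, f(6)=86, f(7)=-104, f(8)=122, f(9)=-140, f(10)=158, f(11)=-176, f(12)=194, f(13)=-212; answer -212
Part 3: A2 = -212; w = -24; 9*(-24)^4 - 7*(-24)^3 - 4*(-24)^2 + 5*(-24)^1 - 7 = (2985984) + (96768) + (-2304) + (-120) + (-7) = 3080321; answer 3080321
Part 4: A3 = 3080321; c = 2; cross terms: (-10*-4 - 18*-28)=544, (18*15 - -7*-4)=242, (-7*10 - -13*15)=125, (-13*4 - 2*10)=-72, (2*-28 - -10*4)=-16; twice the area = |823| = 823; area = 823/2; answer 823/2

823/2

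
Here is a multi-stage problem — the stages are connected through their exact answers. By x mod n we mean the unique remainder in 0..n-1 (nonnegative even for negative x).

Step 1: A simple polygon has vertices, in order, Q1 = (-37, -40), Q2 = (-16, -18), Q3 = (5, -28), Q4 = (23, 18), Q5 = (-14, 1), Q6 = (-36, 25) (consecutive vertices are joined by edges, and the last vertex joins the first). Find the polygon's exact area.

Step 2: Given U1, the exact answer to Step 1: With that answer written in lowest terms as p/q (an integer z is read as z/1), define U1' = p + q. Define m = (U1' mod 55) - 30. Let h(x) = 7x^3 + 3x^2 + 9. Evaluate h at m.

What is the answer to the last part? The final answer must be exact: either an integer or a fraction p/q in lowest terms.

86765

Step 1: cross terms: (-37*-18 - -16*-40)=26, (-16*-28 - 5*-18)=538, (5*18 - 23*-28)=734, (23*1 - -14*18)=275, (-14*25 - -36*1)=-314, (-36*-40 - -37*25)=2365; twice the area = |3624| = 3624; area = 1812; answer 1812
Step 2: U1 = 1812; threaded value p + q = 1813; m = 23; 7*(23)^3 + 3*(23)^2 + 9 = (85169) + (1587) + (9) = 86765; answer 86765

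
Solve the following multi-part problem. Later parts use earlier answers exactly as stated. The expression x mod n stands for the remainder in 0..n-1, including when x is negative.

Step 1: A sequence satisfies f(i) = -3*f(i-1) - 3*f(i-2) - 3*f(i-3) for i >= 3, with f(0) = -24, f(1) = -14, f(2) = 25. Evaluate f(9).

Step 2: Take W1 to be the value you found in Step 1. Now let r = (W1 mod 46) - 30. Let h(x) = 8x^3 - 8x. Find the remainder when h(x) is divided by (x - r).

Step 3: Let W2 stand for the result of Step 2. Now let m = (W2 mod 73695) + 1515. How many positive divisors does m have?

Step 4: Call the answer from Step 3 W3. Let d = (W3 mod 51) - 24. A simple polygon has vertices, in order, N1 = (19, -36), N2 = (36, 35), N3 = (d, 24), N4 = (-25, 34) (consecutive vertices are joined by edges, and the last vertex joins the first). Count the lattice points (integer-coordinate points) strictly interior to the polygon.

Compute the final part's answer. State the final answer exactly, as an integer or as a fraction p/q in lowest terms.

Step 1: f(3) = -3*(25) - 3*(-14) - 3*(-24) = 39; iterating: f(3)=39, f(4)=-150, f(5)=258, f(6)=-441, f(7)=999, f(8)=-2448, f(9)=5670; answer 5670
Step 2: W1 = 5670; r = -18; remainder = value at the root: 8*(-18)^3 - 8*(-18)^1 = (-46656) + (144) = -46512; answer -46512
Step 3: W2 = -46512; m = 28698; 28698 = 2 * 3 * 4783; number of divisors = (1+1) * (1+1) * (1+1) = 8; answer 8
Step 4: W3 = 8; d = -16; cross terms: (19*35 - 36*-36)=1961, (36*24 - -16*35)=1424, (-16*34 - -25*24)=56, (-25*-36 - 19*34)=254; twice the area = |3695| = 3695; area = 3695/2; boundary points = 1 + 1 + 1 + 2 = 5; strictly interior points = area - boundary/2 + 1 = 1846; answer 1846

1846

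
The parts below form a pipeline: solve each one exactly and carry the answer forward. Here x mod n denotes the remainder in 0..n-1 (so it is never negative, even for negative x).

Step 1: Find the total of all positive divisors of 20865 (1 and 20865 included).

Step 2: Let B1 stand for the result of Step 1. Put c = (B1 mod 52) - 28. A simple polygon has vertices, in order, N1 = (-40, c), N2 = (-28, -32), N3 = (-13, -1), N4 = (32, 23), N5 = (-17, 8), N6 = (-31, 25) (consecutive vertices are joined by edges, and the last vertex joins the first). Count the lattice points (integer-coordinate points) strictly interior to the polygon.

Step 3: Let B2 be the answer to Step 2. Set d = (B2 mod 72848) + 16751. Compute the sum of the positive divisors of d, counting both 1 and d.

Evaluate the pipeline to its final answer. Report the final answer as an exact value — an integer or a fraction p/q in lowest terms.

27216

Step 1: 20865 = 3 * 5 * 13 * 107; sigma = (1 + 3) * (1 + 5) * (1 + 13) * (1 + 107) = 4 * 6 * 14 * 108 = 36288; answer 36288
Step 2: B1 = 36288; c = 16; cross terms: (-40*-32 - -28*16)=1728, (-28*-1 - -13*-32)=-388, (-13*23 - 32*-1)=-267, (32*8 - -17*23)=647, (-17*25 - -31*8)=-177, (-31*16 - -40*25)=504; twice the area = |2047| = 2047; area = 2047/2; boundary points = 12 + 1 + 3 + 1 + 1 + 9 = 27; strictly interior points = area - boundary/2 + 1 = 1011; answer 1011
Step 3: B2 = 1011; d = 17762; 17762 = 2 * 83 * 107; sigma = (1 + 2) * (1 + 83) * (1 + 107) = 3 * 84 * 108 = 27216; answer 27216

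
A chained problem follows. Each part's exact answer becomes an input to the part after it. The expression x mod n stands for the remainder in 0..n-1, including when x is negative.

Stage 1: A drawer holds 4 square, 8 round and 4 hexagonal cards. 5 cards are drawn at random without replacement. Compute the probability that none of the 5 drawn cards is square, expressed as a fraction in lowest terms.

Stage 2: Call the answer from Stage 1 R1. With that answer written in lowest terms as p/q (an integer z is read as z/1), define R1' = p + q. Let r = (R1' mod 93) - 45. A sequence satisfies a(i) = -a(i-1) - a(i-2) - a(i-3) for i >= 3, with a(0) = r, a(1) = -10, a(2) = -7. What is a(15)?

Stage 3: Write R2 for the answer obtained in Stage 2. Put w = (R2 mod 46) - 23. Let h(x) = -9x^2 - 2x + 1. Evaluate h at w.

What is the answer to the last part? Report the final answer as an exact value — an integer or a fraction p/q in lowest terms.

-919

Stage 1: total draws C(16,5) = 4368; favorable C(12,5) = 792; P = 33/182; answer 33/182
Stage 2: R1 = 33/182; threaded value p + q = 215; r = -16; a(3) = -1*(-7) - 1*(-10) - 1*(-16) = 33; iterating: a(3)=33, a(4)=-16, a(5)=-10, a(6)=-7, a(7)=33, a(8)=-16, a(9)=-10, a(10)=-7, a(11)=33, a(12)=-16, a(13)=-10, a(14)=-7, a(15)=33; answer 33
Stage 3: R2 = 33; w = 10; -9*(10)^2 - 2*(10)^1 + 1 = (-900) + (-20) + (1) = -919; answer -919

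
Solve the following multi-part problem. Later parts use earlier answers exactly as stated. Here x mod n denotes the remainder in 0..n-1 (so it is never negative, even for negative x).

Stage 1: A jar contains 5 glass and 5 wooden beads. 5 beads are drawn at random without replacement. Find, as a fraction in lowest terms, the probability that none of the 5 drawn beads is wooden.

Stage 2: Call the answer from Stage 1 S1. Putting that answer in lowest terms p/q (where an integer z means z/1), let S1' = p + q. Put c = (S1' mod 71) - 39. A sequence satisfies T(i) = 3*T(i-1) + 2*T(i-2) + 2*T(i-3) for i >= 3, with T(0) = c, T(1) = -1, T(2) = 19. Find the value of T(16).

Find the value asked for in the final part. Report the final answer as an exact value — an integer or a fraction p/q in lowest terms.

1329066967

Stage 1: total draws C(10,5) = 252; favorable C(5,5) = 1; P = 1/252; answer 1/252
Stage 2: S1 = 1/252; threaded value p + q = 253; c = 1; T(3) = 3*(19) + 2*(-1) + 2*(1) = 57; iterating: T(3)=57, T(4)=207, T(5)=773, T(6)=2847, T(7)=10501, T(8)=38743, T(9)=142925, T(10)=527263, T(11)=1945125, T(12)=7175751, T(13)=26472029, T(14)=97657839, T(15)=360269077, T(16)=1329066967; answer 1329066967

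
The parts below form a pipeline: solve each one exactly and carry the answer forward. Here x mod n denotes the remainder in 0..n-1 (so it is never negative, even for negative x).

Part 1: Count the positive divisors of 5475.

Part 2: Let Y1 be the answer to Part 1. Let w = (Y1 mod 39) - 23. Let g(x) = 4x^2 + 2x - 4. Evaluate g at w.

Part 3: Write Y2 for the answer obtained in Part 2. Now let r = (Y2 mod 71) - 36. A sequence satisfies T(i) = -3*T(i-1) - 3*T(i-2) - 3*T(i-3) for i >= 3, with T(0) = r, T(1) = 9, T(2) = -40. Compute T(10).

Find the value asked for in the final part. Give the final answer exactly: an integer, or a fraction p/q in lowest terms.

-28188

Part 1: 5475 = 3 * 5^2 * 73; number of divisors = (1+1) * (2+1) * (1+1) = 12; answer 12
Part 2: Y1 = 12; w = -11; 4*(-11)^2 + 2*(-11)^1 - 4 = (484) + (-22) + (-4) = 458; answer 458
Part 3: Y2 = 458; r = -4; T(3) = -3*(-40) - 3*(9) - 3*(-4) = 105; iterating: T(3)=105, T(4)=-222, T(5)=471, T(6)=-1062, T(7)=2439, T(8)=-5544, T(9)=12501, T(10)=-28188; answer -28188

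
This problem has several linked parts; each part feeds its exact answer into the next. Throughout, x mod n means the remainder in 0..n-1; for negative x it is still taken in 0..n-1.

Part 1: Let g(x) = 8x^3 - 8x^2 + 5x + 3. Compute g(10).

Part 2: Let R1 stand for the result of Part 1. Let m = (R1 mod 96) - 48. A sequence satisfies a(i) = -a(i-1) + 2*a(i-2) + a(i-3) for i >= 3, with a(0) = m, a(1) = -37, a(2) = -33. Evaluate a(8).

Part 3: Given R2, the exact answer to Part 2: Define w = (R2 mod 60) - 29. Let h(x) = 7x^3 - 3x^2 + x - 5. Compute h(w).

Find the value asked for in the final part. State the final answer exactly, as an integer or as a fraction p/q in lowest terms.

Part 1: 8*(10)^3 - 8*(10)^2 + 5*(10)^1 + 3 = (8000) + (-800) + (50) + (3) = 7253; answer 7253
Part 2: R1 = 7253; m = 5; a(3) = -1*(-33) + 2*(-37) + 1*(5) = -36; iterating: a(3)=-36, a(4)=-67, a(5)=-38, a(6)=-132, a(7)=-11, a(8)=-291; answer -291
Part 3: R2 = -291; w = -20; 7*(-20)^3 - 3*(-20)^2 + 1*(-20)^1 - 5 = (-56000) + (-1200) + (-20) + (-5) = -57225; answer -57225

-57225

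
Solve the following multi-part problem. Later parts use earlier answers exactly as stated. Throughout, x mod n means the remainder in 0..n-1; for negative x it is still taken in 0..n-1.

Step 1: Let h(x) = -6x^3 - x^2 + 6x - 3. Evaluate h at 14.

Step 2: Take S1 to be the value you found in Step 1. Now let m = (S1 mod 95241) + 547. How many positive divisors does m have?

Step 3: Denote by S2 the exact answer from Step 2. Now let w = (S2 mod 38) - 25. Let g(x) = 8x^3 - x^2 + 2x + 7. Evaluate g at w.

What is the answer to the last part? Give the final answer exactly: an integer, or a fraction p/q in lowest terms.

Step 1: -6*(14)^3 - 1*(14)^2 + 6*(14)^1 - 3 = (-16464) + (-196) + (84) + (-3) = -16579; answer -16579
Step 2: S1 = -16579; m = 79209; 79209 = 3^2 * 13 * 677; number of divisors = (2+1) * (1+1) * (1+1) = 12; answer 12
Step 3: S2 = 12; w = -13; 8*(-13)^3 - 1*(-13)^2 + 2*(-13)^1 + 7 = (-17576) + (-169) + (-26) + (7) = -17764; answer -17764

-17764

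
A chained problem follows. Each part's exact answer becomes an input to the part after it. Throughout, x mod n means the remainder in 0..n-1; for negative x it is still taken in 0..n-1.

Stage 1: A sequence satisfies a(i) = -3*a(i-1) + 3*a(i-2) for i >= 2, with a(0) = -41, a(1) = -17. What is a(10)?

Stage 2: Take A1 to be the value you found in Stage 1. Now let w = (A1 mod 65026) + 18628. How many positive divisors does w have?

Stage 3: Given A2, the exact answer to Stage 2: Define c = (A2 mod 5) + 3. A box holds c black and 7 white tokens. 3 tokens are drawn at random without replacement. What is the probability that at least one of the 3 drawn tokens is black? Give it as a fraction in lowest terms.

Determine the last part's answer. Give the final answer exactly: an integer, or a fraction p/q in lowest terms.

26/33

Stage 1: a(2) = -3*(-17) + 3*(-41) = -72; iterating: a(2)=-72, a(3)=165, a(4)=-711, a(5)=2628, a(6)=-10017, a(7)=37935, a(8)=-143856, a(9)=545373, a(10)=-2067687; answer -2067687
Stage 2: A1 = -2067687; w = 31773; 31773 = 3 * 7 * 17 * 89; number of divisors = (1+1) * (1+1) * (1+1) * (1+1) = 16; answer 16
Stage 3: A2 = 16; c = 4; total draws C(11,3) = 165; complement C(7,3) = 35; favorable 165 - 35 = 130; P = 26/33; answer 26/33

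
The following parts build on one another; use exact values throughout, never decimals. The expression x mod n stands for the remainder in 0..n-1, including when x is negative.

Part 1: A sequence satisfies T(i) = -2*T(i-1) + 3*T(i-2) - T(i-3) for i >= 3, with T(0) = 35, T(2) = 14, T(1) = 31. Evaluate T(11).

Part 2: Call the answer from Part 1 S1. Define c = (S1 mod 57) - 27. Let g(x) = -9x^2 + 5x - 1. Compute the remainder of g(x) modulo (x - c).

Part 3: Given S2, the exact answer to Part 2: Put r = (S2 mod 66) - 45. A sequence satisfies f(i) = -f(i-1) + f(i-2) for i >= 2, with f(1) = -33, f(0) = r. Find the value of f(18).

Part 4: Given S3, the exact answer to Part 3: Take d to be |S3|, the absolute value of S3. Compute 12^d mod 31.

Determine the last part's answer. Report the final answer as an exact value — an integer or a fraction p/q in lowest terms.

Part 1: T(3) = -2*(14) + 3*(31) - 1*(35) = 30; iterating: T(3)=30, T(4)=-49, T(5)=174, T(6)=-525, T(7)=1621, T(8)=-4991, T(9)=15370, T(10)=-47334, T(11)=145769; answer 145769
Part 2: S1 = 145769; c = -7; remainder = value at the root: -9*(-7)^2 + 5*(-7)^1 - 1 = (-441) + (-35) + (-1) = -477; answer -477
Part 3: S2 = -477; r = 6; f(2) = -1*(-33) + 1*(6) = 39; iterating: f(2)=39, f(3)=-72, f(4)=111, f(5)=-183, f(6)=294, f(7)=-477, f(8)=771, f(9)=-1248, f(10)=2019, f(11)=-3267, f(12)=5286, f(13)=-8553, f(14)=13839, f(15)=-22392, f(16)=36231, f(17)=-58623, f(18)=94854; answer 94854
Part 4: S3 = 94854; d = 94854; squarings mod 31: 12^1=12, 12^2=20, 12^4=28, 12^8=9, 12^16=19, 12^32=20, 12^64=28, 12^128=9, 12^256=19, 12^512=20, 12^1024=28, 12^2048=9, 12^4096=19, 12^8192=20, 12^16384=28, 12^32768=9, 12^65536=19; 12^94854 = 12^2 * 12^4 * 12^128 * 12^512 * 12^4096 * 12^8192 * 12^16384 * 12^65536 = 16 (mod 31); answer 16

16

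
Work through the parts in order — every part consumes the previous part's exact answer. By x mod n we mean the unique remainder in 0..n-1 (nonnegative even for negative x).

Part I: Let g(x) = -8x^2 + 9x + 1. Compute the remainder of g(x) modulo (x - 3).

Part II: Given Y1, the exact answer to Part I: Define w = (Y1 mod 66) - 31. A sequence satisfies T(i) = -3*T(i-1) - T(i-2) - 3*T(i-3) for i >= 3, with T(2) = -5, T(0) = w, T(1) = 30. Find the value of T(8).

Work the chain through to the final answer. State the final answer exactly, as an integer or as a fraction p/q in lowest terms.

Part I: remainder = value at the root: -8*(3)^2 + 9*(3)^1 + 1 = (-72) + (27) + (1) = -44; answer -44
Part II: Y1 = -44; w = -9; T(3) = -3*(-5) - 1*(30) - 3*(-9) = 12; iterating: T(3)=12, T(4)=-121, T(5)=366, T(6)=-1013, T(7)=3036, T(8)=-9193; answer -9193

-9193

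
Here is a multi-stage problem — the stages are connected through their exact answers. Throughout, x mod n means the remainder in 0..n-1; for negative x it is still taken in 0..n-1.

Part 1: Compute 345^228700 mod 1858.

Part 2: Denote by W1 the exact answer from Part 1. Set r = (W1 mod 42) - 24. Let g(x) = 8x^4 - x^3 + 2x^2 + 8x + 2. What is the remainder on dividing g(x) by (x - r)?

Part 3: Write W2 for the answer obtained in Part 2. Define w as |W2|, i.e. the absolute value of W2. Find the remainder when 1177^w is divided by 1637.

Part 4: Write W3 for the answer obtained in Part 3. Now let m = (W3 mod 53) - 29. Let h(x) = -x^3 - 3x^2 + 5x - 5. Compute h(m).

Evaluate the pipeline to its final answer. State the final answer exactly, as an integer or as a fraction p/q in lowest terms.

Part 1: squarings mod 1858: 345^1=345, 345^2=113, 345^4=1621, 345^8=429, 345^16=99, 345^32=511, 345^64=1001, 345^128=539, 345^256=673, 345^512=1435, 345^1024=561, 345^2048=719, 345^4096=437, 345^8192=1453, 345^16384=521, 345^32768=173, 345^65536=201, 345^131072=1383; 345^228700 = 345^4 * 345^8 * 345^16 * 345^64 * 345^256 * 345^1024 * 345^2048 * 345^4096 * 345^8192 * 345^16384 * 345^65536 * 345^131072 = 367 (mod 1858); answer 367
Part 2: W1 = 367; r = 7; remainder = value at the root: 8*(7)^4 - 1*(7)^3 + 2*(7)^2 + 8*(7)^1 + 2 = (19208) + (-343) + (98) + (56) + (2) = 19021; answer 19021
Part 3: W2 = 19021; w = 19021; squarings mod 1637: 1177^1=1177, 1177^2=427, 1177^4=622, 1177^8=552, 1177^16=222, 1177^32=174, 1177^64=810, 1177^128=1300, 1177^256=616, 1177^512=1309, 1177^1024=1179, 1177^2048=228, 1177^4096=1237, 1177^8192=1211, 1177^16384=1406; 1177^19021 = 1177^1 * 1177^4 * 1177^8 * 1177^64 * 1177^512 * 1177^2048 * 1177^16384 = 1144 (mod 1637); answer 1144
Part 4: W3 = 1144; m = 2; -1*(2)^3 - 3*(2)^2 + 5*(2)^1 - 5 = (-8) + (-12) + (10) + (-5) = -15; answer -15

-15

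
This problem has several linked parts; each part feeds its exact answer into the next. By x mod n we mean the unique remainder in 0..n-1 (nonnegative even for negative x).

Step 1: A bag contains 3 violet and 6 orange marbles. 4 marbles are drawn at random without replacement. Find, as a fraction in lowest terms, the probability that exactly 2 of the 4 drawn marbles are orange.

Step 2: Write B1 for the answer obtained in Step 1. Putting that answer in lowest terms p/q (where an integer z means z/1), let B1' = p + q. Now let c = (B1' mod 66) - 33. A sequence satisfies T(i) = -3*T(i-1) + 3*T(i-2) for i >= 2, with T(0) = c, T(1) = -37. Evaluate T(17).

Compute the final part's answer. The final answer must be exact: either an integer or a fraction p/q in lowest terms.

-39078083637

Step 1: total draws C(9,4) = 126; favorable C(6,2)*C(3,2) = 45; P = 5/14; answer 5/14
Step 2: B1 = 5/14; threaded value p + q = 19; c = -14; T(2) = -3*(-37) + 3*(-14) = 69; iterating: T(2)=69, T(3)=-318, T(4)=1161, T(5)=-4437, T(6)=16794, T(7)=-63693, T(8)=241461, T(9)=-915462, T(10)=3470769, T(11)=-13158693, T(12)=49888386, T(13)=-189141237, T(14)=717088869, T(15)=-2718690318, T(16)=10307337561, T(17)=-39078083637; answer -39078083637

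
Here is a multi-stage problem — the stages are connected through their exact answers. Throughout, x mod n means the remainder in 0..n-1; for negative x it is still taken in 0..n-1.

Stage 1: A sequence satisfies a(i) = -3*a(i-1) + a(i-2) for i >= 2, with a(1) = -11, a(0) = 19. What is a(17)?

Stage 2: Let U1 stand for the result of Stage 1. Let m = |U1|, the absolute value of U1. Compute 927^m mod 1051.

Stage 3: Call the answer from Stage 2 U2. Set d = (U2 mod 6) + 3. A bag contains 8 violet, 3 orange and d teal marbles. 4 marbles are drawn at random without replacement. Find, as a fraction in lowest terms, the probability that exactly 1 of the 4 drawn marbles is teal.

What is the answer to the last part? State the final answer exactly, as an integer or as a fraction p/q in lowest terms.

45/91

Stage 1: a(2) = -3*(-11) + 1*(19) = 52; iterating: a(2)=52, a(3)=-167, a(4)=553, a(5)=-1826, a(6)=6031, a(7)=-19919, a(8)=65788, a(9)=-217283, a(10)=717637, a(11)=-2370194, a(12)=7828219, a(13)=-25854851, a(14)=85392772, a(15)=-282033167, a(16)=931492273, a(17)=-3076509986; answer -3076509986
Stage 2: U1 = -3076509986; m = 3076509986; squarings mod 1051: 927^1=927, 927^2=662, 927^4=1028, 927^8=529, 927^16=275, 927^32=1004, 927^64=107, 927^128=939, 927^256=983, 927^512=420, 927^1024=883, 927^2048=898, 927^4096=287, 927^8192=391, 927^16384=486, 927^32768=772, 927^65536=67, 927^131072=285, 927^262144=298, 927^524288=520, 927^1048576=293, 927^2097152=718, 927^4194304=534, 927^8388608=335, 927^16777216=819, 927^33554432=223, 927^67108864=332, 927^134217728=920, 927^268435456=345, 927^536870912=262, 927^1073741824=329, 927^2147483648=1039; 927^3076509986 = 927^2 * 927^32 * 927^256 * 927^4096 * 927^16384 * 927^32768 * 927^65536 * 927^131072 * 927^262144 * 927^524288 * 927^1048576 * 927^4194304 * 927^16777216 * 927^33554432 * 927^67108864 * 927^268435456 * 927^536870912 * 927^2147483648 = 666 (mod 1051); answer 666
Stage 3: U2 = 666; d = 3; total draws C(14,4) = 1001; favorable C(3,1)*C(11,3) = 495; P = 45/91; answer 45/91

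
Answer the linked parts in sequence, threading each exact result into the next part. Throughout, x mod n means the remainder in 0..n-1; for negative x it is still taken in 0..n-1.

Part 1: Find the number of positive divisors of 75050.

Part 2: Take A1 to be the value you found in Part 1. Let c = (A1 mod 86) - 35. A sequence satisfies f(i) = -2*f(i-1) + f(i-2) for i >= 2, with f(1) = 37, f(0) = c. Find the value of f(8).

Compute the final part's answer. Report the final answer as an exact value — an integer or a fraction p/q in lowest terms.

Part 1: 75050 = 2 * 5^2 * 19 * 79; number of divisors = (1+1) * (2+1) * (1+1) * (1+1) = 24; answer 24
Part 2: A1 = 24; c = -11; f(2) = -2*(37) + 1*(-11) = -85; iterating: f(2)=-85, f(3)=207, f(4)=-499, f(5)=1205, f(6)=-2909, f(7)=7023, f(8)=-16955; answer -16955

-16955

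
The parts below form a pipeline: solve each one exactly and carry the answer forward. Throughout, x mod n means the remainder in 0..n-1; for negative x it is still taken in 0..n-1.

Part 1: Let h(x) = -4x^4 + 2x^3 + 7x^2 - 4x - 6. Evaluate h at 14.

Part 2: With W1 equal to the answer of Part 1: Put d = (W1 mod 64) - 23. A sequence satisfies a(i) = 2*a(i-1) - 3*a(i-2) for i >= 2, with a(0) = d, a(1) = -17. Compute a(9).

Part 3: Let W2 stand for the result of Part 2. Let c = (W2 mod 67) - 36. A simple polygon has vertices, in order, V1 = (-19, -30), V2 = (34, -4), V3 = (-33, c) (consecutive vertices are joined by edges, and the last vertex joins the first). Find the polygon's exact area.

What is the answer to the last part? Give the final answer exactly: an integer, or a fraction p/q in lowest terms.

205/2

Part 1: -4*(14)^4 + 2*(14)^3 + 7*(14)^2 - 4*(14)^1 - 6 = (-153664) + (5488) + (1372) + (-56) + (-6) = -146866; answer -146866
Part 2: W1 = -146866; d = -9; a(2) = 2*(-17) - 3*(-9) = -7; iterating: a(2)=-7, a(3)=37, a(4)=95, a(5)=79, a(6)=-127, a(7)=-491, a(8)=-601, a(9)=271; answer 271
Part 3: W2 = 271; c = -33; cross terms: (-19*-4 - 34*-30)=1096, (34*-33 - -33*-4)=-1254, (-33*-30 - -19*-33)=363; twice the area = |205| = 205; area = 205/2; answer 205/2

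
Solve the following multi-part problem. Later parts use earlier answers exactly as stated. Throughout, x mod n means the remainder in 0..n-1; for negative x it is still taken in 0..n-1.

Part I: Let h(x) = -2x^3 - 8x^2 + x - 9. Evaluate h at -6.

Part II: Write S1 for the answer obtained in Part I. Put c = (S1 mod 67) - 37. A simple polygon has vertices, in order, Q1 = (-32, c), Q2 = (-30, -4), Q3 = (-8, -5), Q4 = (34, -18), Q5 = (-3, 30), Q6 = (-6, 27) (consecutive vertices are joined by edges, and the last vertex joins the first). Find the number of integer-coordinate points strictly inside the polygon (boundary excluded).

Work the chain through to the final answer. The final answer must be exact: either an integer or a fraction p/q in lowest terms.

Part I: -2*(-6)^3 - 8*(-6)^2 + 1*(-6)^1 - 9 = (432) + (-288) + (-6) + (-9) = 129; answer 129
Part II: S1 = 129; c = 25; cross terms: (-32*-4 - -30*25)=878, (-30*-5 - -8*-4)=118, (-8*-18 - 34*-5)=314, (34*30 - -3*-18)=966, (-3*27 - -6*30)=99, (-6*25 - -32*27)=714; twice the area = |3089| = 3089; area = 3089/2; boundary points = 1 + 1 + 1 + 1 + 3 + 2 = 9; strictly interior points = area - boundary/2 + 1 = 1541; answer 1541

1541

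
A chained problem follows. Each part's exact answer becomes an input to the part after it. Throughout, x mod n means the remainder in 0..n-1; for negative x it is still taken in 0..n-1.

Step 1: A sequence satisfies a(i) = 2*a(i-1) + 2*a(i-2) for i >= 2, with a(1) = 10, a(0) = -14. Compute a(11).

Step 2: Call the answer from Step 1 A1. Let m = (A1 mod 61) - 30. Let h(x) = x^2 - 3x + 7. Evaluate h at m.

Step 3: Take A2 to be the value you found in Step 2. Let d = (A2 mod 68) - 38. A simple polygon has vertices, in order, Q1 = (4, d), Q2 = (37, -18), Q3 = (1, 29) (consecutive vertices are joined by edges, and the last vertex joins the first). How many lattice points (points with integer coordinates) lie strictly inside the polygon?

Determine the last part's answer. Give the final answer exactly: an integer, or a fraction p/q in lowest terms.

1044

Step 1: a(2) = 2*(10) + 2*(-14) = -8; iterating: a(2)=-8, a(3)=4, a(4)=-8, a(5)=-8, a(6)=-32, a(7)=-80, a(8)=-224, a(9)=-608, a(10)=-1664, a(11)=-4544; answer -4544
Step 2: A1 = -4544; m = 1; 1*(1)^2 - 3*(1)^1 + 7 = (1) + (-3) + (7) = 5; answer 5
Step 3: A2 = 5; d = -33; cross terms: (4*-18 - 37*-33)=1149, (37*29 - 1*-18)=1091, (1*-33 - 4*29)=-149; twice the area = |2091| = 2091; area = 2091/2; boundary points = 3 + 1 + 1 = 5; strictly interior points = area - boundary/2 + 1 = 1044; answer 1044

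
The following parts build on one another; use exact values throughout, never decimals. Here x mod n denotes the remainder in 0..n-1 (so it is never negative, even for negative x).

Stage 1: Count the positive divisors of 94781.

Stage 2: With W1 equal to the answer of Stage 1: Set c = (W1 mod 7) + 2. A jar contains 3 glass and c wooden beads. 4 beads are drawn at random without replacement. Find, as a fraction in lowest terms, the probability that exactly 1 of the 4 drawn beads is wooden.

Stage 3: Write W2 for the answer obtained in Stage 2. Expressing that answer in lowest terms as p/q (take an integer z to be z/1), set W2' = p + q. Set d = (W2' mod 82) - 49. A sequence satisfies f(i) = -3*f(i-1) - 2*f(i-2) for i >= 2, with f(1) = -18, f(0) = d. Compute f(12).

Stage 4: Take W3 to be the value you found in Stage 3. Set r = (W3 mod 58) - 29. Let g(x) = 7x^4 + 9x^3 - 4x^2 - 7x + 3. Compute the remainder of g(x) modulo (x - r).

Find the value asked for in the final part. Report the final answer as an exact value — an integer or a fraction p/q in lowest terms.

218936

Stage 1: 94781 is prime, so its only divisors are 1 and 94781; count = 2; answer 2
Stage 2: W1 = 2; c = 4; total draws C(7,4) = 35; favorable C(4,1)*C(3,3) = 4; P = 4/35; answer 4/35
Stage 3: W2 = 4/35; threaded value p + q = 39; d = -10; f(2) = -3*(-18) - 2*(-10) = 74; iterating: f(2)=74, f(3)=-186, f(4)=410, f(5)=-858, f(6)=1754, f(7)=-3546, f(8)=7130, f(9)=-14298, f(10)=28634, f(11)=-57306, f(12)=114650; answer 114650
Stage 4: W3 = 114650; r = 13; remainder = value at the root: 7*(13)^4 + 9*(13)^3 - 4*(13)^2 - 7*(13)^1 + 3 = (199927) + (19773) + (-676) + (-91) + (3) = 218936; answer 218936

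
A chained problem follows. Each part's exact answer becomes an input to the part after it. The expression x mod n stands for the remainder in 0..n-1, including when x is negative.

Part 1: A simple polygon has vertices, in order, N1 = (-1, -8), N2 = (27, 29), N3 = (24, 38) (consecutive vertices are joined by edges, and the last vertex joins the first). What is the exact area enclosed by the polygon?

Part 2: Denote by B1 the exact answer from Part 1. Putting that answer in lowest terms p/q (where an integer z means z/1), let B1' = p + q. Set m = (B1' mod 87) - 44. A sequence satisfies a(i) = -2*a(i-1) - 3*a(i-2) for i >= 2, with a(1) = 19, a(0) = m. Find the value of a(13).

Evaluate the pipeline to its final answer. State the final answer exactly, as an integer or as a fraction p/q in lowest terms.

Part 1: cross terms: (-1*29 - 27*-8)=187, (27*38 - 24*29)=330, (24*-8 - -1*38)=-154; twice the area = |363| = 363; area = 363/2; answer 363/2
Part 2: B1 = 363/2; threaded value p + q = 365; m = -27; a(2) = -2*(19) - 3*(-27) = 43; iterating: a(2)=43, a(3)=-143, a(4)=157, a(5)=115, a(6)=-701, a(7)=1057, a(8)=-11, a(9)=-3149, a(10)=6331, a(11)=-3215, a(12)=-12563, a(13)=34771; answer 34771

34771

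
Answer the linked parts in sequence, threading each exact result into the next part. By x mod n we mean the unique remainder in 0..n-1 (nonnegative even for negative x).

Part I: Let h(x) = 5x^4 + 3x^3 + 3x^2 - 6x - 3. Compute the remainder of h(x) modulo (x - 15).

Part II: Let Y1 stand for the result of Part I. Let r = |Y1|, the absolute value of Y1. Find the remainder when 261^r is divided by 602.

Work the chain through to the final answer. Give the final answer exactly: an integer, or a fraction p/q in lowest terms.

183

Part I: remainder = value at the root: 5*(15)^4 + 3*(15)^3 + 3*(15)^2 - 6*(15)^1 - 3 = (253125) + (10125) + (675) + (-90) + (-3) = 263832; answer 263832
Part II: Y1 = 263832; r = 263832; squarings mod 602: 261^1=261, 261^2=95, 261^4=597, 261^8=25, 261^16=23, 261^32=529, 261^64=513, 261^128=95, 261^256=597, 261^512=25, 261^1024=23, 261^2048=529, 261^4096=513, 261^8192=95, 261^16384=597, 261^32768=25, 261^65536=23, 261^131072=529, 261^262144=513; 261^263832 = 261^8 * 261^16 * 261^128 * 261^512 * 261^1024 * 261^262144 = 183 (mod 602); answer 183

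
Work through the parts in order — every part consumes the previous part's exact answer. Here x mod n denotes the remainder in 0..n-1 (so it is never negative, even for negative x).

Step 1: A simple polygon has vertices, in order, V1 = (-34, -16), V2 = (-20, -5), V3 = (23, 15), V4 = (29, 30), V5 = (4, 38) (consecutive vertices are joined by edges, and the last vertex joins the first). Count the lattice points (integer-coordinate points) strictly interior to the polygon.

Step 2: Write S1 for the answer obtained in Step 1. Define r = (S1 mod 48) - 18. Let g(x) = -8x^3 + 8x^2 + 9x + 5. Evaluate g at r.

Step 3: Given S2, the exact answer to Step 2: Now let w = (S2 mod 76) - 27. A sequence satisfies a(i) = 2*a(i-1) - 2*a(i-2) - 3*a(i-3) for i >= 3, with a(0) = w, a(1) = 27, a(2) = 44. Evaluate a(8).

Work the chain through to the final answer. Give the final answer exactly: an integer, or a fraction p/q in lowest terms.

Step 1: cross terms: (-34*-5 - -20*-16)=-150, (-20*15 - 23*-5)=-185, (23*30 - 29*15)=255, (29*38 - 4*30)=982, (4*-16 - -34*38)=1228; twice the area = |2130| = 2130; area = 1065; boundary points = 1 + 1 + 3 + 1 + 2 = 8; strictly interior points = area - boundary/2 + 1 = 1062; answer 1062
Step 2: S1 = 1062; r = -12; -8*(-12)^3 + 8*(-12)^2 + 9*(-12)^1 + 5 = (13824) + (1152) + (-108) + (5) = 14873; answer 14873
Step 3: S2 = 14873; w = 26; a(3) = 2*(44) - 2*(27) - 3*(26) = -44; iterating: a(3)=-44, a(4)=-257, a(5)=-558, a(6)=-470, a(7)=947, a(8)=4508; answer 4508

4508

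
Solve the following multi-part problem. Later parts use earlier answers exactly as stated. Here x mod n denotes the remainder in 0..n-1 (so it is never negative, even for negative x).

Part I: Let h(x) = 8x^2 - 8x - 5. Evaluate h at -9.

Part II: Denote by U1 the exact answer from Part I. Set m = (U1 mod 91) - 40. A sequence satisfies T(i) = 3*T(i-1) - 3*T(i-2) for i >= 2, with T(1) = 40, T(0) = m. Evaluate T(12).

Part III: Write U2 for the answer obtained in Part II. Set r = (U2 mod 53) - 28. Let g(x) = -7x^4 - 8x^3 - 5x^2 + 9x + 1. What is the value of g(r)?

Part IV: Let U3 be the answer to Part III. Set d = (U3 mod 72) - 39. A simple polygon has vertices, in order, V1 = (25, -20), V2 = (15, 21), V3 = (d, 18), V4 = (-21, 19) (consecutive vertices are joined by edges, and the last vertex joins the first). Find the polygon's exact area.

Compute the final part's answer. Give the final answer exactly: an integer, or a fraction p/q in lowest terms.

715

Part I: 8*(-9)^2 - 8*(-9)^1 - 5 = (648) + (72) + (-5) = 715; answer 715
Part II: U1 = 715; m = 38; T(2) = 3*(40) - 3*(38) = 6; iterating: T(2)=6, T(3)=-102, T(4)=-324, T(5)=-666, T(6)=-1026, T(7)=-1080, T(8)=-162, T(9)=2754, T(10)=8748, T(11)=17982, T(12)=27702; answer 27702
Part III: U2 = 27702; r = 8; -7*(8)^4 - 8*(8)^3 - 5*(8)^2 + 9*(8)^1 + 1 = (-28672) + (-4096) + (-320) + (72) + (1) = -33015; answer -33015
Part IV: U3 = -33015; d = -6; cross terms: (25*21 - 15*-20)=825, (15*18 - -6*21)=396, (-6*19 - -21*18)=264, (-21*-20 - 25*19)=-55; twice the area = |1430| = 1430; area = 715; answer 715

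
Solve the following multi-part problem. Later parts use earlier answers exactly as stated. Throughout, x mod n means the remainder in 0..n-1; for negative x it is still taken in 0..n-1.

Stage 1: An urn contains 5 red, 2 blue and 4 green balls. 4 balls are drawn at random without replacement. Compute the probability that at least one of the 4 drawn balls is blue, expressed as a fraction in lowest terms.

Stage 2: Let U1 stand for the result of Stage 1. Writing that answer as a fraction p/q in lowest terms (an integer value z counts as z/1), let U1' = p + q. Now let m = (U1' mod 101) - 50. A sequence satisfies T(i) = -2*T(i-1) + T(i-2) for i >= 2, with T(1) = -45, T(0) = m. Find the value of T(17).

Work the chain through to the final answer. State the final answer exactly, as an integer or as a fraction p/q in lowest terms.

-69513453

Stage 1: total draws C(11,4) = 330; complement C(9,4) = 126; favorable 330 - 126 = 204; P = 34/55; answer 34/55
Stage 2: U1 = 34/55; threaded value p + q = 89; m = 39; T(2) = -2*(-45) + 1*(39) = 129; iterating: T(2)=129, T(3)=-303, T(4)=735, T(5)=-1773, T(6)=4281, T(7)=-10335, T(8)=24951, T(9)=-60237, T(10)=145425, T(11)=-351087, T(12)=847599, T(13)=-2046285, T(14)=4940169, T(15)=-11926623, T(16)=28793415, T(17)=-69513453; answer -69513453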